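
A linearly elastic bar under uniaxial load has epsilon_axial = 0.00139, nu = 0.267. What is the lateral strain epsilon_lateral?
Model: a linearly elastic bar under uniaxial load, so epsilon_lateral = -nu·epsilon_axial.
Substitute:
  epsilon_lateral = -(0.267 × 0.00139)
  epsilon_lateral = -0.0003711
Final answer: epsilon_lateral = -0.0003711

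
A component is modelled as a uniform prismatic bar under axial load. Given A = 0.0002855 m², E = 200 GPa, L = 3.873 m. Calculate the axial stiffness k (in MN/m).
Model: a uniform prismatic bar under axial load, so k = (A·E) / L.
Convert to SI units:
  E = 200 GPa = 2 × 10¹¹ Pa
Substitute:
  k = (0.0002855 × (2 × 10¹¹)) / 3.873
  k = 1.474 × 10⁷ N/m
Convert: k = 1.474 × 10⁷ N/m = 14.74 MN/m
Final answer: k = 14.74 MN/m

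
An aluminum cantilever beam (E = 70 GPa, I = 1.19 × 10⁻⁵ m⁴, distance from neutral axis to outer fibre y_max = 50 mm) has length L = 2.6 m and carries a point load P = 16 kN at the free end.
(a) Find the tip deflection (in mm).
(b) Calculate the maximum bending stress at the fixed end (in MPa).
(a) Tip deflection of a cantilever with an end point load: δ = P·L^3 / (3·E·I). Convert P = 16 kN = 16000 N, E = 70 GPa = 7 × 10¹⁰ Pa.
  δ = (16000 × 2.6^3) / (3 × (7 × 10¹⁰) × (1.19 × 10⁻⁵)) = 0.1125 m = 112.5 mm
(b) Maximum bending moment at the fixed end: M = P·L = 16000 × 2.6 = 41600 N·m. Convert y_max = 50 mm = 0.05 m.
  σ = M·y_max / I = (41600 × 0.05) / (1.19 × 10⁻⁵) = 1.748 × 10⁸ Pa = 174.8 MPa
Final answer: (a) δ = 112.5 mm, (b) σ = 174.8 MPa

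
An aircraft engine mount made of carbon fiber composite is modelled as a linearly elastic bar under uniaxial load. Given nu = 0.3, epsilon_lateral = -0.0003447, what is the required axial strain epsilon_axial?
Model: a linearly elastic bar under uniaxial load, so epsilon_lateral = -nu·epsilon_axial.
Solve for epsilon_axial: epsilon_axial = -epsilon_lateral / nu.
Substitute:
  epsilon_axial = -(-0.0003447) / 0.3
  epsilon_axial = 0.001149
Final answer: epsilon_axial = 0.001149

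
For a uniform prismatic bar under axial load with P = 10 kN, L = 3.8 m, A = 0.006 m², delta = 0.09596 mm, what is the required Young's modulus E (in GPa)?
Model: a uniform prismatic bar under axial load, so delta = (P·L) / (A·E).
Solve for E: E = (P·L) / (delta·A).
Convert to SI units:
  P = 10 kN = 10000 N
  delta = 0.09596 mm = 9.596 × 10⁻⁵ m
Substitute:
  E = (10000 × 3.8) / ((9.596 × 10⁻⁵) × 0.006)
  E = 6.6 × 10¹⁰ Pa
Convert: E = 6.6 × 10¹⁰ Pa = 66 GPa
Final answer: E = 66 GPa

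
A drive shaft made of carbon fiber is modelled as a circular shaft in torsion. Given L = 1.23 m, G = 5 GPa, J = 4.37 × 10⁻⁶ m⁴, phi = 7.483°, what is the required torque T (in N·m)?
Model: a circular shaft in torsion, so phi = (T·L) / (G·J).
Solve for T: T = (phi·G·J) / L.
Convert to SI units:
  G = 5 GPa = 5 × 10⁹ Pa
  phi = 7.483° = 0.1306 rad
Substitute:
  T = (0.1306 × (5 × 10⁹) × (4.37 × 10⁻⁶)) / 1.23
  T = 2320 N·m
Final answer: T = 2320 N·m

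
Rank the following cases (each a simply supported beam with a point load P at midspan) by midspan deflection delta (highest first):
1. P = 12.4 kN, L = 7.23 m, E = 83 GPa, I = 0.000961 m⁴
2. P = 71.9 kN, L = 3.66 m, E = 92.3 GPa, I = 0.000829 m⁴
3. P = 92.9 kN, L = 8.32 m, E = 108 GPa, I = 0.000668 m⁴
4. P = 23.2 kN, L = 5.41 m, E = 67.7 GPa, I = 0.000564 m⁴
Model: a simply supported beam with a point load P at midspan, so delta = (P·L^3) / (48·E·I) (SI units).
  Case 1: delta = (12400 × 7.23^3) / (48 × (8.3 × 10¹⁰) × 0.000961) = 0.001224 m = 1.224 mm
  Case 2: delta = (71900 × 3.66^3) / (48 × (9.23 × 10¹⁰) × 0.000829) = 0.0009598 m = 0.9598 mm
  Case 3: delta = (92900 × 8.32^3) / (48 × (1.08 × 10¹¹) × 0.000668) = 0.01545 m = 15.45 mm
  Case 4: delta = (23200 × 5.41^3) / (48 × (6.77 × 10¹⁰) × 0.000564) = 0.002004 m = 2.004 mm
Ordering: 15.45 mm (case 3) > 2.004 mm (case 4) > 1.224 mm (case 1) > 0.9598 mm (case 2)
Final answer: 3, 4, 1, 2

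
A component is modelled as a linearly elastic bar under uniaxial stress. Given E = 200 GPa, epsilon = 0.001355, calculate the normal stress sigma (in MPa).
Model: a linearly elastic bar under uniaxial stress, so epsilon = sigma / E.
Solve for sigma: sigma = epsilon·E.
Convert to SI units:
  E = 200 GPa = 2 × 10¹¹ Pa
Substitute:
  sigma = 0.001355 × (2 × 10¹¹)
  sigma = 2.71 × 10⁸ Pa
Convert: sigma = 2.71 × 10⁸ Pa = 271 MPa
Final answer: sigma = 271 MPa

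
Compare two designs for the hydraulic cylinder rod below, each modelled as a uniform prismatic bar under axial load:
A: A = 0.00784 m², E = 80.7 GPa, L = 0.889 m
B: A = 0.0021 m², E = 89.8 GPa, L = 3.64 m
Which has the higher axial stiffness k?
Model: a uniform prismatic bar under axial load, so k = (A·E) / L (SI units).
  A: k = (0.00784 × (8.07 × 10¹⁰)) / 0.889 = 7.117 × 10⁸ N/m = 711.7 MN/m
  B: k = (0.0021 × (8.98 × 10¹⁰)) / 3.64 = 5.181 × 10⁷ N/m = 51.81 MN/m
711.7 MN/m > 51.81 MN/m, so A is larger.
Final answer: A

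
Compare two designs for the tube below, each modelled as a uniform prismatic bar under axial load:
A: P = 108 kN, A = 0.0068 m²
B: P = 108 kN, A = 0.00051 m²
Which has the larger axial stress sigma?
Model: a uniform prismatic bar under axial load, so sigma = P / A (SI units).
  A: sigma = 108000 / 0.0068 = 1.588 × 10⁷ Pa = 15.88 MPa
  B: sigma = 108000 / 0.00051 = 2.118 × 10⁸ Pa = 211.8 MPa
211.8 MPa > 15.88 MPa, so B is larger.
Final answer: B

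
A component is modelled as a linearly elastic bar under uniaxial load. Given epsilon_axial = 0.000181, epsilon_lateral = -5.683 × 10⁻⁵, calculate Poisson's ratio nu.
Model: a linearly elastic bar under uniaxial load, so epsilon_lateral = -nu·epsilon_axial.
Solve for nu: nu = -epsilon_lateral / epsilon_axial.
Substitute:
  nu = -(-5.683 × 10⁻⁵) / 0.000181
  nu = 0.314
Final answer: nu = 0.314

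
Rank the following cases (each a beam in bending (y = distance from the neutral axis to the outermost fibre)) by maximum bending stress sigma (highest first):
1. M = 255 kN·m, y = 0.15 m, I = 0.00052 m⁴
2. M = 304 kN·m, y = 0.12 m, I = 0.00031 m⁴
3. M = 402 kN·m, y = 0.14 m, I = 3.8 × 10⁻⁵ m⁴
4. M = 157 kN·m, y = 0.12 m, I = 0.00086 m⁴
Model: a beam in bending (y = distance from the neutral axis to the outermost fibre), so sigma = (M·y) / I (SI units).
  Case 1: sigma = (255000 × 0.15) / 0.00052 = 7.356 × 10⁷ Pa = 73.56 MPa
  Case 2: sigma = (304000 × 0.12) / 0.00031 = 1.177 × 10⁸ Pa = 117.7 MPa
  Case 3: sigma = (402000 × 0.14) / (3.8 × 10⁻⁵) = 1.481 × 10⁹ Pa = 1481 MPa
  Case 4: sigma = (157000 × 0.12) / 0.00086 = 2.191 × 10⁷ Pa = 21.91 MPa
Ordering: 1481 MPa (case 3) > 117.7 MPa (case 2) > 73.56 MPa (case 1) > 21.91 MPa (case 4)
Final answer: 3, 2, 1, 4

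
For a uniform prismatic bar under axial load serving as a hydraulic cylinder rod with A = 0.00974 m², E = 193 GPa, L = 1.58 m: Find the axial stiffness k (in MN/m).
Model: a uniform prismatic bar under axial load, so k = (A·E) / L.
Convert to SI units:
  E = 193 GPa = 1.93 × 10¹¹ Pa
Substitute:
  k = (0.00974 × (1.93 × 10¹¹)) / 1.58
  k = 1.19 × 10⁹ N/m
Convert: k = 1.19 × 10⁹ N/m = 1190 MN/m
Final answer: k = 1190 MN/m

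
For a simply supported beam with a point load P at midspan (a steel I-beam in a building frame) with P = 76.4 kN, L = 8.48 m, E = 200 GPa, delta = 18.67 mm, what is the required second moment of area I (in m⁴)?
Model: a simply supported beam with a point load P at midspan, so delta = (P·L^3) / (48·E·I).
Solve for I: I = (P·L^3) / (48·delta·E).
Convert to SI units:
  P = 76.4 kN = 76400 N
  E = 200 GPa = 2 × 10¹¹ Pa
  delta = 18.67 mm = 0.01867 m
Substitute:
  I = (76400 × 8.48^3) / (48 × 0.01867 × (2 × 10¹¹))
  I = 0.0002599 m⁴
Final answer: I = 0.0002599 m⁴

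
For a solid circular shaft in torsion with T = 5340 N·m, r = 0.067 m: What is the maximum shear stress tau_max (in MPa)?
Model: a solid circular shaft in torsion, so tau_max = (2·T) / (π·r^3).
Substitute:
  tau_max = (2 × 5340) / (π × 0.067^3)
  tau_max = 1.13 × 10⁷ Pa
Convert: tau_max = 1.13 × 10⁷ Pa = 11.3 MPa
Final answer: tau_max = 11.3 MPa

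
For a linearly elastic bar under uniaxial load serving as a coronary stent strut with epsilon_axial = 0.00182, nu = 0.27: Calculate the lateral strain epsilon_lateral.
Model: a linearly elastic bar under uniaxial load, so epsilon_lateral = -nu·epsilon_axial.
Substitute:
  epsilon_lateral = -(0.27 × 0.00182)
  epsilon_lateral = -0.0004914
Final answer: epsilon_lateral = -0.0004914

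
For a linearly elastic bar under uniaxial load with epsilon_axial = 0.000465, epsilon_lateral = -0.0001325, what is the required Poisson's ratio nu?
Model: a linearly elastic bar under uniaxial load, so epsilon_lateral = -nu·epsilon_axial.
Solve for nu: nu = -epsilon_lateral / epsilon_axial.
Substitute:
  nu = -(-0.0001325) / 0.000465
  nu = 0.2849
Final answer: nu = 0.2849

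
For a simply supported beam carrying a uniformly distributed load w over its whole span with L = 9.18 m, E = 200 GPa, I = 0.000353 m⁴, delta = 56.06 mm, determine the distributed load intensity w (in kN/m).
Model: a simply supported beam carrying a uniformly distributed load w over its whole span, so delta = (5·w·L^4) / (384·E·I).
Solve for w: w = (384·delta·E·I) / (5·L^4).
Convert to SI units:
  E = 200 GPa = 2 × 10¹¹ Pa
  delta = 56.06 mm = 0.05606 m
Substitute:
  w = (384 × 0.05606 × (2 × 10¹¹) × 0.000353) / (5 × 9.18^4)
  w = 42800 N/m
Convert: w = 42800 N/m = 42.8 kN/m
Final answer: w = 42.8 kN/m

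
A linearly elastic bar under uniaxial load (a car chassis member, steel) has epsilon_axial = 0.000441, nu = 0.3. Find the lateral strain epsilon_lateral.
Model: a linearly elastic bar under uniaxial load, so epsilon_lateral = -nu·epsilon_axial.
Substitute:
  epsilon_lateral = -(0.3 × 0.000441)
  epsilon_lateral = -0.0001323
Final answer: epsilon_lateral = -0.0001323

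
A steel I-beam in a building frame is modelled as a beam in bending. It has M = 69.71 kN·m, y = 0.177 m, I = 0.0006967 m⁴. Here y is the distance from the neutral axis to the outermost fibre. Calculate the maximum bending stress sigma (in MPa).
Model: a beam in bending, so sigma = (M·y) / I.
Convert to SI units:
  M = 69.71 kN·m = 69710 N·m
Substitute:
  sigma = (69710 × 0.177) / 0.0006967
  sigma = 1.771 × 10⁷ Pa
Convert: sigma = 1.771 × 10⁷ Pa = 17.71 MPa
Final answer: sigma = 17.71 MPa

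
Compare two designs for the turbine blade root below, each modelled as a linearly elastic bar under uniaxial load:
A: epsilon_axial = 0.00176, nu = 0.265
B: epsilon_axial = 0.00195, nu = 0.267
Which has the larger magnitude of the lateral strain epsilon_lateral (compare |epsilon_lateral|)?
Model: a linearly elastic bar under uniaxial load, so epsilon_lateral = -nu·epsilon_axial (SI units).
  A: epsilon_lateral = -(0.265 × 0.00176) = -0.0004664
  B: epsilon_lateral = -(0.267 × 0.00195) = -0.0005206
|epsilon_lateral|: A = 0.0004664, B = 0.0005206, so B is larger in magnitude.
Final answer: B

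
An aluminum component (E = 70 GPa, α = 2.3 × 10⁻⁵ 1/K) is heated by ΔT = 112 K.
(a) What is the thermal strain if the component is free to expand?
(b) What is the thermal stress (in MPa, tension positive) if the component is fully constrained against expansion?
(a) Free thermal strain ε_th = α·ΔT = (2.3 × 10⁻⁵) × 112 = 0.002576
(b) Fully constrained, the expansion is suppressed, so σ = -E·α·ΔT. Convert E = 70 GPa = 7 × 10¹⁰ Pa.
  σ = -(7 × 10¹⁰) × (2.3 × 10⁻⁵) × 112 = -1.803 × 10⁸ Pa = -180.3 MPa (compressive)
Final answer: (a) ε_th = 0.002576, (b) σ = -180.3 MPa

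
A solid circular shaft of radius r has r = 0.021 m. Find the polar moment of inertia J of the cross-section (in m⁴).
Model: a solid circular shaft of radius r, so J = (π·r^4) / 2.
Substitute:
  J = (π × 0.021^4) / 2
  J = 3.055 × 10⁻⁷ m⁴
Final answer: J = 3.055 × 10⁻⁷ m⁴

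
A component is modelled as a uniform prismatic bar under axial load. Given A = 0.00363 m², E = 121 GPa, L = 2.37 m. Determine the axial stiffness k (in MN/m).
Model: a uniform prismatic bar under axial load, so k = (A·E) / L.
Convert to SI units:
  E = 121 GPa = 1.21 × 10¹¹ Pa
Substitute:
  k = (0.00363 × (1.21 × 10¹¹)) / 2.37
  k = 1.853 × 10⁸ N/m
Convert: k = 1.853 × 10⁸ N/m = 185.3 MN/m
Final answer: k = 185.3 MN/m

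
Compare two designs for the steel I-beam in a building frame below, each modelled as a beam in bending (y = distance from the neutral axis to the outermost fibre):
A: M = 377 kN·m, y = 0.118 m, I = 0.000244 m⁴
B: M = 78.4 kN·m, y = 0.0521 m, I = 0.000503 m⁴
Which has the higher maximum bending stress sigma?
Model: a beam in bending (y = distance from the neutral axis to the outermost fibre), so sigma = (M·y) / I (SI units).
  A: sigma = (377000 × 0.118) / 0.000244 = 1.823 × 10⁸ Pa = 182.3 MPa
  B: sigma = (78400 × 0.0521) / 0.000503 = 8.121 × 10⁶ Pa = 8.121 MPa
182.3 MPa > 8.121 MPa, so A is larger.
Final answer: A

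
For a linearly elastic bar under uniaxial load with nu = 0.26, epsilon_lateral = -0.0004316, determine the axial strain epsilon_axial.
Model: a linearly elastic bar under uniaxial load, so epsilon_lateral = -nu·epsilon_axial.
Solve for epsilon_axial: epsilon_axial = -epsilon_lateral / nu.
Substitute:
  epsilon_axial = -(-0.0004316) / 0.26
  epsilon_axial = 0.00166
Final answer: epsilon_axial = 0.00166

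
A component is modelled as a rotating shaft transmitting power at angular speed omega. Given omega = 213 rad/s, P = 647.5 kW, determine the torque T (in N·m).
Model: a rotating shaft transmitting power at angular speed omega, so P = T·omega.
Solve for T: T = P / omega.
Convert to SI units:
  P = 647.5 kW = 647500 W
Substitute:
  T = 647500 / 213
  T = 3040 N·m
Final answer: T = 3040 N·m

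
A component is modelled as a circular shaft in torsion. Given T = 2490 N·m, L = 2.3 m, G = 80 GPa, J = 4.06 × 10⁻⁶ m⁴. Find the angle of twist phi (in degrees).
Model: a circular shaft in torsion, so phi = (T·L) / (G·J).
Convert to SI units:
  G = 80 GPa = 8 × 10¹⁰ Pa
Substitute:
  phi = (2490 × 2.3) / ((8 × 10¹⁰) × (4.06 × 10⁻⁶))
  phi = 0.01763 rad
Convert to degrees: phi = 0.01763 × 180/π = 1.01°
Final answer: phi = 1.01°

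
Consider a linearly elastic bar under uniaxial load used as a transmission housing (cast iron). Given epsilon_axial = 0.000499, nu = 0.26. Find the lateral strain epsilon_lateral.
Model: a linearly elastic bar under uniaxial load, so epsilon_lateral = -nu·epsilon_axial.
Substitute:
  epsilon_lateral = -(0.26 × 0.000499)
  epsilon_lateral = -0.0001297
Final answer: epsilon_lateral = -0.0001297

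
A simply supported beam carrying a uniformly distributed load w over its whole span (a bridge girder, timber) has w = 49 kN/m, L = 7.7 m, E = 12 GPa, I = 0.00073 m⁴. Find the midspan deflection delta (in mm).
Model: a simply supported beam carrying a uniformly distributed load w over its whole span, so delta = (5·w·L^4) / (384·E·I).
Convert to SI units:
  w = 49 kN/m = 49000 N/m
  E = 12 GPa = 1.2 × 10¹⁰ Pa
Substitute:
  delta = (5 × 49000 × 7.7^4) / (384 × (1.2 × 10¹⁰) × 0.00073)
  delta = 0.256 m
Convert: delta = 0.256 m = 256 mm
Final answer: delta = 256 mm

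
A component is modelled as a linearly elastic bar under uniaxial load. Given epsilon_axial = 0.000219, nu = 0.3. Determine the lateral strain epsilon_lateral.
Model: a linearly elastic bar under uniaxial load, so epsilon_lateral = -nu·epsilon_axial.
Substitute:
  epsilon_lateral = -(0.3 × 0.000219)
  epsilon_lateral = -6.57 × 10⁻⁵
Final answer: epsilon_lateral = -6.57 × 10⁻⁵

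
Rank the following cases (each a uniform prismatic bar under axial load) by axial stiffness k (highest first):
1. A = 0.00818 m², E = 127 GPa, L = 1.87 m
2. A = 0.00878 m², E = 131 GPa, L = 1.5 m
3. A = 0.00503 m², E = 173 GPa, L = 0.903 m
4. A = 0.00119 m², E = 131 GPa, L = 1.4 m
Model: a uniform prismatic bar under axial load, so k = (A·E) / L (SI units).
  Case 1: k = (0.00818 × (1.27 × 10¹¹)) / 1.87 = 5.555 × 10⁸ N/m = 555.5 MN/m
  Case 2: k = (0.00878 × (1.31 × 10¹¹)) / 1.5 = 7.668 × 10⁸ N/m = 766.8 MN/m
  Case 3: k = (0.00503 × (1.73 × 10¹¹)) / 0.903 = 9.637 × 10⁸ N/m = 963.7 MN/m
  Case 4: k = (0.00119 × (1.31 × 10¹¹)) / 1.4 = 1.114 × 10⁸ N/m = 111.4 MN/m
Ordering: 963.7 MN/m (case 3) > 766.8 MN/m (case 2) > 555.5 MN/m (case 1) > 111.4 MN/m (case 4)
Final answer: 3, 2, 1, 4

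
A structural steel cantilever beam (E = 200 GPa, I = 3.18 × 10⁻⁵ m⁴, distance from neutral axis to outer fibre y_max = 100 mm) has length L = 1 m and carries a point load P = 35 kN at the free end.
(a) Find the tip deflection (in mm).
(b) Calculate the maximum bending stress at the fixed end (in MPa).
(a) Tip deflection of a cantilever with an end point load: δ = P·L^3 / (3·E·I). Convert P = 35 kN = 35000 N, E = 200 GPa = 2 × 10¹¹ Pa.
  δ = (35000 × 1^3) / (3 × (2 × 10¹¹) × (3.18 × 10⁻⁵)) = 0.001834 m = 1.834 mm
(b) Maximum bending moment at the fixed end: M = P·L = 35000 × 1 = 35000 N·m. Convert y_max = 100 mm = 0.1 m.
  σ = M·y_max / I = (35000 × 0.1) / (3.18 × 10⁻⁵) = 1.101 × 10⁸ Pa = 110.1 MPa
Final answer: (a) δ = 1.834 mm, (b) σ = 110.1 MPa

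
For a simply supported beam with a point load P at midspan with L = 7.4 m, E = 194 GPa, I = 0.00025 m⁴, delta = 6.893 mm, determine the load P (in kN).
Model: a simply supported beam with a point load P at midspan, so delta = (P·L^3) / (48·E·I).
Solve for P: P = (48·delta·E·I) / L^3.
Convert to SI units:
  E = 194 GPa = 1.94 × 10¹¹ Pa
  delta = 6.893 mm = 0.006893 m
Substitute:
  P = (48 × 0.006893 × (1.94 × 10¹¹) × 0.00025) / 7.4^3
  P = 39600 N
Convert: P = 39600 N = 39.6 kN
Final answer: P = 39.6 kN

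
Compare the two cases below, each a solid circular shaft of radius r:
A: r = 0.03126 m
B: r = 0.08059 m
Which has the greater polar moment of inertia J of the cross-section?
Model: a solid circular shaft of radius r, so J = (π·r^4) / 2 (SI units).
  A: J = (π × 0.03126^4) / 2 = 1.5 × 10⁻⁶ m⁴
  B: J = (π × 0.08059^4) / 2 = 6.626 × 10⁻⁵ m⁴
6.626 × 10⁻⁵ m⁴ > 1.5 × 10⁻⁶ m⁴, so B is larger.
Final answer: B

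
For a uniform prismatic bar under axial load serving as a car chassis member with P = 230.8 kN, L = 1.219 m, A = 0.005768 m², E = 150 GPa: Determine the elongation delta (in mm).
Model: a uniform prismatic bar under axial load, so delta = (P·L) / (A·E).
Convert to SI units:
  P = 230.8 kN = 230800 N
  E = 150 GPa = 1.5 × 10¹¹ Pa
Substitute:
  delta = (230800 × 1.219) / (0.005768 × (1.5 × 10¹¹))
  delta = 0.0003252 m
Convert: delta = 0.0003252 m = 0.3252 mm
Final answer: delta = 0.3252 mm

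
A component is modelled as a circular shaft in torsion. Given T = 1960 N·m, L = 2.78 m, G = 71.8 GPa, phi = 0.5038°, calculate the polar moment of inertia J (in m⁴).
Model: a circular shaft in torsion, so phi = (T·L) / (G·J).
Solve for J: J = (T·L) / (phi·G).
Convert to SI units:
  G = 71.8 GPa = 7.18 × 10¹⁰ Pa
  phi = 0.5038° = 0.008793 rad
Substitute:
  J = (1960 × 2.78) / (0.008793 × (7.18 × 10¹⁰))
  J = 8.631 × 10⁻⁶ m⁴
Final answer: J = 8.631 × 10⁻⁶ m⁴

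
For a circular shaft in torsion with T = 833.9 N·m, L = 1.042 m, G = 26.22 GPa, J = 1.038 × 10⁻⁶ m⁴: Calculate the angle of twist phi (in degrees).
Model: a circular shaft in torsion, so phi = (T·L) / (G·J).
Convert to SI units:
  G = 26.22 GPa = 2.622 × 10¹⁰ Pa
Substitute:
  phi = (833.9 × 1.042) / ((2.622 × 10¹⁰) × (1.038 × 10⁻⁶))
  phi = 0.03193 rad
Convert to degrees: phi = 0.03193 × 180/π = 1.829°
Final answer: phi = 1.829°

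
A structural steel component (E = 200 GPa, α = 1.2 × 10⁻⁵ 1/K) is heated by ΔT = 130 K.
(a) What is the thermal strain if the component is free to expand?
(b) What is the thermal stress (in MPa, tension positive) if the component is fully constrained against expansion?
(a) Free thermal strain ε_th = α·ΔT = (1.2 × 10⁻⁵) × 130 = 0.00156
(b) Fully constrained, the expansion is suppressed, so σ = -E·α·ΔT. Convert E = 200 GPa = 2 × 10¹¹ Pa.
  σ = -(2 × 10¹¹) × (1.2 × 10⁻⁵) × 130 = -3.12 × 10⁸ Pa = -312 MPa (compressive)
Final answer: (a) ε_th = 0.00156, (b) σ = -312 MPa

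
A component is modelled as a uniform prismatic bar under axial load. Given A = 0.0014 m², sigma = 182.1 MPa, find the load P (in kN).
Model: a uniform prismatic bar under axial load, so sigma = P / A.
Solve for P: P = sigma·A.
Convert to SI units:
  sigma = 182.1 MPa = 1.821 × 10⁸ Pa
Substitute:
  P = (1.821 × 10⁸) × 0.0014
  P = 254900 N
Convert: P = 254900 N = 254.9 kN
Final answer: P = 254.9 kN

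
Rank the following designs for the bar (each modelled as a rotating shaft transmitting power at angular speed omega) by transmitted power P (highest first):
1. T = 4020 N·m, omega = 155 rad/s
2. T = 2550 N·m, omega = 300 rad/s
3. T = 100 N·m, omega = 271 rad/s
Model: a rotating shaft transmitting power at angular speed omega, so P = T·omega (SI units).
  Case 1: P = 4020 × 155 = 623100 W = 623.1 kW
  Case 2: P = 2550 × 300 = 765000 W = 765 kW
  Case 3: P = 100 × 271 = 27100 W = 27.1 kW
Ordering: 765 kW (case 2) > 623.1 kW (case 1) > 27.1 kW (case 3)
Final answer: 2, 1, 3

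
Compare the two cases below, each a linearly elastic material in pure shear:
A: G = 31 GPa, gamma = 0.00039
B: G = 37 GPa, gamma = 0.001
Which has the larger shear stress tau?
Model: a linearly elastic material in pure shear, so tau = G·gamma (SI units).
  A: tau = (3.1 × 10¹⁰) × 0.00039 = 1.209 × 10⁷ Pa = 12.09 MPa
  B: tau = (3.7 × 10¹⁰) × 0.001 = 3.7 × 10⁷ Pa = 37 MPa
37 MPa > 12.09 MPa, so B is larger.
Final answer: B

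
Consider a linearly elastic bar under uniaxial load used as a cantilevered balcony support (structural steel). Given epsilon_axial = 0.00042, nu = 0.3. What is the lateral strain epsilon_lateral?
Model: a linearly elastic bar under uniaxial load, so epsilon_lateral = -nu·epsilon_axial.
Substitute:
  epsilon_lateral = -(0.3 × 0.00042)
  epsilon_lateral = -0.000126
Final answer: epsilon_lateral = -0.000126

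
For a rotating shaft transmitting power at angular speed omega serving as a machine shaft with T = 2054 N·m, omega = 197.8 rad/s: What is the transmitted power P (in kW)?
Model: a rotating shaft transmitting power at angular speed omega, so P = T·omega.
Substitute:
  P = 2054 × 197.8
  P = 406300 W
Convert: P = 406300 W = 406.3 kW
Final answer: P = 406.3 kW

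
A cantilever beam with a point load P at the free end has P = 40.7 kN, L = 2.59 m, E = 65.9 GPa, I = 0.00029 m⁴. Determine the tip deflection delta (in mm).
Model: a cantilever beam with a point load P at the free end, so delta = (P·L^3) / (3·E·I).
Convert to SI units:
  P = 40.7 kN = 40700 N
  E = 65.9 GPa = 6.59 × 10¹⁰ Pa
Substitute:
  delta = (40700 × 2.59^3) / (3 × (6.59 × 10¹⁰) × 0.00029)
  delta = 0.01233 m
Convert: delta = 0.01233 m = 12.33 mm
Final answer: delta = 12.33 mm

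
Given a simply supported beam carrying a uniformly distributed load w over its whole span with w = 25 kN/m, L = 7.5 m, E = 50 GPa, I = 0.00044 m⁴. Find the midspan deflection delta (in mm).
Model: a simply supported beam carrying a uniformly distributed load w over its whole span, so delta = (5·w·L^4) / (384·E·I).
Convert to SI units:
  w = 25 kN/m = 25000 N/m
  E = 50 GPa = 5 × 10¹⁰ Pa
Substitute:
  delta = (5 × 25000 × 7.5^4) / (384 × (5 × 10¹⁰) × 0.00044)
  delta = 0.04682 m
Convert: delta = 0.04682 m = 46.82 mm
Final answer: delta = 46.82 mm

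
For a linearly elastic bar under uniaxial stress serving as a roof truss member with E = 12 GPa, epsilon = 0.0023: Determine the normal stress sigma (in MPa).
Model: a linearly elastic bar under uniaxial stress, so sigma = E·epsilon.
Convert to SI units:
  E = 12 GPa = 1.2 × 10¹⁰ Pa
Substitute:
  sigma = (1.2 × 10¹⁰) × 0.0023
  sigma = 2.76 × 10⁷ Pa
Convert: sigma = 2.76 × 10⁷ Pa = 27.6 MPa
Final answer: sigma = 27.6 MPa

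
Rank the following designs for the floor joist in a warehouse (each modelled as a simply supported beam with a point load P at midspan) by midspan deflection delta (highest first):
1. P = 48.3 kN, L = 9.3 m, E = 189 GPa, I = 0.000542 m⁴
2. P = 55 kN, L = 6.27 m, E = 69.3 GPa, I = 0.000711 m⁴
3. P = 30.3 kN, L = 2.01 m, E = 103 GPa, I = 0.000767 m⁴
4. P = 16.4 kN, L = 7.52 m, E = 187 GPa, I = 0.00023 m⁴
Model: a simply supported beam with a point load P at midspan, so delta = (P·L^3) / (48·E·I) (SI units).
  Case 1: delta = (48300 × 9.3^3) / (48 × (1.89 × 10¹¹) × 0.000542) = 0.007901 m = 7.901 mm
  Case 2: delta = (55000 × 6.27^3) / (48 × (6.93 × 10¹⁰) × 0.000711) = 0.005732 m = 5.732 mm
  Case 3: delta = (30300 × 2.01^3) / (48 × (1.03 × 10¹¹) × 0.000767) = 6.489 × 10⁻⁵ m = 0.06489 mm
  Case 4: delta = (16400 × 7.52^3) / (48 × (1.87 × 10¹¹) × 0.00023) = 0.003378 m = 3.378 mm
Ordering: 7.901 mm (case 1) > 5.732 mm (case 2) > 3.378 mm (case 4) > 0.06489 mm (case 3)
Final answer: 1, 2, 4, 3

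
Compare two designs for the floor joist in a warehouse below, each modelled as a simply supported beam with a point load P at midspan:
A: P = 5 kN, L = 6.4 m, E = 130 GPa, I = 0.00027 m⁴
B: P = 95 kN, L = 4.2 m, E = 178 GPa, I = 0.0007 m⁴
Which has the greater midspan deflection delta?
Model: a simply supported beam with a point load P at midspan, so delta = (P·L^3) / (48·E·I) (SI units).
  A: delta = (5000 × 6.4^3) / (48 × (1.3 × 10¹¹) × 0.00027) = 0.000778 m = 0.778 mm
  B: delta = (95000 × 4.2^3) / (48 × (1.78 × 10¹¹) × 0.0007) = 0.001177 m = 1.177 mm
1.177 mm > 0.778 mm, so B is larger.
Final answer: B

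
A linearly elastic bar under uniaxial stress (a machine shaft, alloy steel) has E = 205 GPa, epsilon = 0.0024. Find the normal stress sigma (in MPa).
Model: a linearly elastic bar under uniaxial stress, so sigma = E·epsilon.
Convert to SI units:
  E = 205 GPa = 2.05 × 10¹¹ Pa
Substitute:
  sigma = (2.05 × 10¹¹) × 0.0024
  sigma = 4.92 × 10⁸ Pa
Convert: sigma = 4.92 × 10⁸ Pa = 492 MPa
Final answer: sigma = 492 MPa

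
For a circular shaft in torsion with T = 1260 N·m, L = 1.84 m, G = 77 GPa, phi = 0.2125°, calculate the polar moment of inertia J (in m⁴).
Model: a circular shaft in torsion, so phi = (T·L) / (G·J).
Solve for J: J = (T·L) / (phi·G).
Convert to SI units:
  G = 77 GPa = 7.7 × 10¹⁰ Pa
  phi = 0.2125° = 0.003709 rad
Substitute:
  J = (1260 × 1.84) / (0.003709 × (7.7 × 10¹⁰))
  J = 8.118 × 10⁻⁶ m⁴
Final answer: J = 8.118 × 10⁻⁶ m⁴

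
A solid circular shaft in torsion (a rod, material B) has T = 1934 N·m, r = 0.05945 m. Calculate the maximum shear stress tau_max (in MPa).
Model: a solid circular shaft in torsion, so tau_max = (2·T) / (π·r^3).
Substitute:
  tau_max = (2 × 1934) / (π × 0.05945^3)
  tau_max = 5.86 × 10⁶ Pa
Convert: tau_max = 5.86 × 10⁶ Pa = 5.86 MPa
Final answer: tau_max = 5.86 MPa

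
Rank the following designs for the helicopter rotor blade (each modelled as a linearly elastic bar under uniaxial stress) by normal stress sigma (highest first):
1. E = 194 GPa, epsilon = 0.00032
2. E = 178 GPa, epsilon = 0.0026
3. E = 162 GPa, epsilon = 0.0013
Model: a linearly elastic bar under uniaxial stress, so sigma = E·epsilon (SI units).
  Case 1: sigma = (1.94 × 10¹¹) × 0.00032 = 6.208 × 10⁷ Pa = 62.08 MPa
  Case 2: sigma = (1.78 × 10¹¹) × 0.0026 = 4.628 × 10⁸ Pa = 462.8 MPa
  Case 3: sigma = (1.62 × 10¹¹) × 0.0013 = 2.106 × 10⁸ Pa = 210.6 MPa
Ordering: 462.8 MPa (case 2) > 210.6 MPa (case 3) > 62.08 MPa (case 1)
Final answer: 2, 3, 1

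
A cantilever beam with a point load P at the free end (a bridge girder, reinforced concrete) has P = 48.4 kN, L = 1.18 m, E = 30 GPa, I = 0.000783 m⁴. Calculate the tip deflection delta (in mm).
Model: a cantilever beam with a point load P at the free end, so delta = (P·L^3) / (3·E·I).
Convert to SI units:
  P = 48.4 kN = 48400 N
  E = 30 GPa = 3 × 10¹⁰ Pa
Substitute:
  delta = (48400 × 1.18^3) / (3 × (3 × 10¹⁰) × 0.000783)
  delta = 0.001128 m
Convert: delta = 0.001128 m = 1.128 mm
Final answer: delta = 1.128 mm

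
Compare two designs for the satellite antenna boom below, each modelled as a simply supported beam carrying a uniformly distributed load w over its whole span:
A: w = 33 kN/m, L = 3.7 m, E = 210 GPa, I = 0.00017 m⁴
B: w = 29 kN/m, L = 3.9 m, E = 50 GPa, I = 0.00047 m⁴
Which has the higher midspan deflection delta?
Model: a simply supported beam carrying a uniformly distributed load w over its whole span, so delta = (5·w·L^4) / (384·E·I) (SI units).
  A: delta = (5 × 33000 × 3.7^4) / (384 × (2.1 × 10¹¹) × 0.00017) = 0.002256 m = 2.256 mm
  B: delta = (5 × 29000 × 3.9^4) / (384 × (5 × 10¹⁰) × 0.00047) = 0.003717 m = 3.717 mm
3.717 mm > 2.256 mm, so B is larger.
Final answer: B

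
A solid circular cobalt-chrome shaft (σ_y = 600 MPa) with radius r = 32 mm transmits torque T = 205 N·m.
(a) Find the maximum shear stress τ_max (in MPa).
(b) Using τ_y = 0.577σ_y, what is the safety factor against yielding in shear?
(a) For a solid circular shaft, τ_max = T·r/J with J = π·r^4/2, i.e. τ_max = 2·T / (π·r^3). Convert r = 32 mm = 0.032 m.
  τ_max = (2 × 205) / (π × 0.032^3) = 3.983 × 10⁶ Pa = 3.983 MPa
(b) τ_y = 0.577 × 600 = 346.2 MPa
  SF = τ_y/τ_max = 346.2 / 3.983 = 86.92
Final answer: (a) τ_max = 3.983 MPa, (b) SF = 86.92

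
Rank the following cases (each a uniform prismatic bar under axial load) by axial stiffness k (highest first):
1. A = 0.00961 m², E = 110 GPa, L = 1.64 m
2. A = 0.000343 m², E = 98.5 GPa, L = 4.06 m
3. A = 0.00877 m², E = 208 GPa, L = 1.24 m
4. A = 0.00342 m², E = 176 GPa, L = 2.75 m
Model: a uniform prismatic bar under axial load, so k = (A·E) / L (SI units).
  Case 1: k = (0.00961 × (1.1 × 10¹¹)) / 1.64 = 6.446 × 10⁸ N/m = 644.6 MN/m
  Case 2: k = (0.000343 × (9.85 × 10¹⁰)) / 4.06 = 8.322 × 10⁶ N/m = 8.322 MN/m
  Case 3: k = (0.00877 × (2.08 × 10¹¹)) / 1.24 = 1.471 × 10⁹ N/m = 1471 MN/m
  Case 4: k = (0.00342 × (1.76 × 10¹¹)) / 2.75 = 2.189 × 10⁸ N/m = 218.9 MN/m
Ordering: 1471 MN/m (case 3) > 644.6 MN/m (case 1) > 218.9 MN/m (case 4) > 8.322 MN/m (case 2)
Final answer: 3, 1, 4, 2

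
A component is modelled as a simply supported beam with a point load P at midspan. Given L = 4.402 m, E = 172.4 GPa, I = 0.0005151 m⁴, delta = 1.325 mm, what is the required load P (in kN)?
Model: a simply supported beam with a point load P at midspan, so delta = (P·L^3) / (48·E·I).
Solve for P: P = (48·delta·E·I) / L^3.
Convert to SI units:
  E = 172.4 GPa = 1.724 × 10¹¹ Pa
  delta = 1.325 mm = 0.001325 m
Substitute:
  P = (48 × 0.001325 × (1.724 × 10¹¹) × 0.0005151) / 4.402^3
  P = 66210 N
Convert: P = 66210 N = 66.21 kN
Final answer: P = 66.21 kN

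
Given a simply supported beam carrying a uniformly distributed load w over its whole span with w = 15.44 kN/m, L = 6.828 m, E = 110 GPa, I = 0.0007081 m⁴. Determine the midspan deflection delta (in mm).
Model: a simply supported beam carrying a uniformly distributed load w over its whole span, so delta = (5·w·L^4) / (384·E·I).
Convert to SI units:
  w = 15.44 kN/m = 15440 N/m
  E = 110 GPa = 1.1 × 10¹¹ Pa
Substitute:
  delta = (5 × 15440 × 6.828^4) / (384 × (1.1 × 10¹¹) × 0.0007081)
  delta = 0.00561 m
Convert: delta = 0.00561 m = 5.61 mm
Final answer: delta = 5.61 mm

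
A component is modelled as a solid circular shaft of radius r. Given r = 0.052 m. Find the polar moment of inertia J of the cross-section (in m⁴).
Model: a solid circular shaft of radius r, so J = (π·r^4) / 2.
Substitute:
  J = (π × 0.052^4) / 2
  J = 1.149 × 10⁻⁵ m⁴
Final answer: J = 1.149 × 10⁻⁵ m⁴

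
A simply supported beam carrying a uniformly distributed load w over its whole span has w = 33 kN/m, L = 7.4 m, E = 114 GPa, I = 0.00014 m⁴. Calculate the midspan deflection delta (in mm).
Model: a simply supported beam carrying a uniformly distributed load w over its whole span, so delta = (5·w·L^4) / (384·E·I).
Convert to SI units:
  w = 33 kN/m = 33000 N/m
  E = 114 GPa = 1.14 × 10¹¹ Pa
Substitute:
  delta = (5 × 33000 × 7.4^4) / (384 × (1.14 × 10¹¹) × 0.00014)
  delta = 0.08073 m
Convert: delta = 0.08073 m = 80.73 mm
Final answer: delta = 80.73 mm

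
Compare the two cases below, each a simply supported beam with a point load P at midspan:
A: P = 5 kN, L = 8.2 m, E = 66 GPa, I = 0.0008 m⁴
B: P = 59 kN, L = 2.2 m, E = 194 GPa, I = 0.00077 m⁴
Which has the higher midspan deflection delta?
Model: a simply supported beam with a point load P at midspan, so delta = (P·L^3) / (48·E·I) (SI units).
  A: delta = (5000 × 8.2^3) / (48 × (6.6 × 10¹⁰) × 0.0008) = 0.001088 m = 1.088 mm
  B: delta = (59000 × 2.2^3) / (48 × (1.94 × 10¹¹) × 0.00077) = 8.762 × 10⁻⁵ m = 0.08762 mm
1.088 mm > 0.08762 mm, so A is larger.
Final answer: A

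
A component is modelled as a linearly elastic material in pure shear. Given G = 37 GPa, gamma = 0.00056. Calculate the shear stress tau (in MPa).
Model: a linearly elastic material in pure shear, so tau = G·gamma.
Convert to SI units:
  G = 37 GPa = 3.7 × 10¹⁰ Pa
Substitute:
  tau = (3.7 × 10¹⁰) × 0.00056
  tau = 2.072 × 10⁷ Pa
Convert: tau = 2.072 × 10⁷ Pa = 20.72 MPa
Final answer: tau = 20.72 MPa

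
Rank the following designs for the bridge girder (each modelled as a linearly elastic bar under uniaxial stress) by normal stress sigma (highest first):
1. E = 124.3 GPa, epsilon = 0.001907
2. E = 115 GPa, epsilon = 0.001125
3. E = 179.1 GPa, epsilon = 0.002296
Model: a linearly elastic bar under uniaxial stress, so sigma = E·epsilon (SI units).
  Case 1: sigma = (1.243 × 10¹¹) × 0.001907 = 2.37 × 10⁸ Pa = 237 MPa
  Case 2: sigma = (1.15 × 10¹¹) × 0.001125 = 1.294 × 10⁸ Pa = 129.4 MPa
  Case 3: sigma = (1.791 × 10¹¹) × 0.002296 = 4.112 × 10⁸ Pa = 411.2 MPa
Ordering: 411.2 MPa (case 3) > 237 MPa (case 1) > 129.4 MPa (case 2)
Final answer: 3, 1, 2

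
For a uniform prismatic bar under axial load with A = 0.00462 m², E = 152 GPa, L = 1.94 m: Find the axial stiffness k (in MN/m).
Model: a uniform prismatic bar under axial load, so k = (A·E) / L.
Convert to SI units:
  E = 152 GPa = 1.52 × 10¹¹ Pa
Substitute:
  k = (0.00462 × (1.52 × 10¹¹)) / 1.94
  k = 3.62 × 10⁸ N/m
Convert: k = 3.62 × 10⁸ N/m = 362 MN/m
Final answer: k = 362 MN/m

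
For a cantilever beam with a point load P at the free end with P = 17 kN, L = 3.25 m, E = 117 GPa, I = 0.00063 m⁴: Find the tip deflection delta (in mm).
Model: a cantilever beam with a point load P at the free end, so delta = (P·L^3) / (3·E·I).
Convert to SI units:
  P = 17 kN = 17000 N
  E = 117 GPa = 1.17 × 10¹¹ Pa
Substitute:
  delta = (17000 × 3.25^3) / (3 × (1.17 × 10¹¹) × 0.00063)
  delta = 0.002639 m
Convert: delta = 0.002639 m = 2.639 mm
Final answer: delta = 2.639 mm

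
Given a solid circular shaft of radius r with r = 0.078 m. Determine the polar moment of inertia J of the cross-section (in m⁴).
Model: a solid circular shaft of radius r, so J = (π·r^4) / 2.
Substitute:
  J = (π × 0.078^4) / 2
  J = 5.814 × 10⁻⁵ m⁴
Final answer: J = 5.814 × 10⁻⁵ m⁴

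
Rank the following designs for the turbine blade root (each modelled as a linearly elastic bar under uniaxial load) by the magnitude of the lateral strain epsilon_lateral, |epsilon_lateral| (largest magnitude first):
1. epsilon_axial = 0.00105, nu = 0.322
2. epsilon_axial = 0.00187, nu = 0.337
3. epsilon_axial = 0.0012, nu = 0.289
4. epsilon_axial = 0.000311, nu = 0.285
Model: a linearly elastic bar under uniaxial load, so epsilon_lateral = -nu·epsilon_axial (SI units).
  Case 1: epsilon_lateral = -(0.322 × 0.00105) = -0.0003381
  Case 2: epsilon_lateral = -(0.337 × 0.00187) = -0.0006302
  Case 3: epsilon_lateral = -(0.289 × 0.0012) = -0.0003468
  Case 4: epsilon_lateral = -(0.285 × 0.000311) = -8.863 × 10⁻⁵
Ordering by |epsilon_lateral|: 0.0006302 (case 2) > 0.0003468 (case 3) > 0.0003381 (case 1) > 8.863 × 10⁻⁵ (case 4)
Final answer: 2, 3, 1, 4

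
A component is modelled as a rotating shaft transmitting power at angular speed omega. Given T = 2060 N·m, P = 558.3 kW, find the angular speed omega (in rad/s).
Model: a rotating shaft transmitting power at angular speed omega, so P = T·omega.
Solve for omega: omega = P / T.
Convert to SI units:
  P = 558.3 kW = 558300 W
Substitute:
  omega = 558300 / 2060
  omega = 271 rad/s
Final answer: omega = 271 rad/s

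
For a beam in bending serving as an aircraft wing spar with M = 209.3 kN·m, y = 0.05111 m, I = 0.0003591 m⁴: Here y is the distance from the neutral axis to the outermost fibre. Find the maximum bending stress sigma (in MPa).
Model: a beam in bending, so sigma = (M·y) / I.
Convert to SI units:
  M = 209.3 kN·m = 209300 N·m
Substitute:
  sigma = (209300 × 0.05111) / 0.0003591
  sigma = 2.979 × 10⁷ Pa
Convert: sigma = 2.979 × 10⁷ Pa = 29.79 MPa
Final answer: sigma = 29.79 MPa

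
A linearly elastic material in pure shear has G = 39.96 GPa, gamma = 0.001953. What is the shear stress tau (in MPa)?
Model: a linearly elastic material in pure shear, so tau = G·gamma.
Convert to SI units:
  G = 39.96 GPa = 3.996 × 10¹⁰ Pa
Substitute:
  tau = (3.996 × 10¹⁰) × 0.001953
  tau = 7.804 × 10⁷ Pa
Convert: tau = 7.804 × 10⁷ Pa = 78.04 MPa
Final answer: tau = 78.04 MPa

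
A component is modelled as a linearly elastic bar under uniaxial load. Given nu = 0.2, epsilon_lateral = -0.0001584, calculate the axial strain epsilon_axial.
Model: a linearly elastic bar under uniaxial load, so epsilon_lateral = -nu·epsilon_axial.
Solve for epsilon_axial: epsilon_axial = -epsilon_lateral / nu.
Substitute:
  epsilon_axial = -(-0.0001584) / 0.2
  epsilon_axial = 0.000792
Final answer: epsilon_axial = 0.000792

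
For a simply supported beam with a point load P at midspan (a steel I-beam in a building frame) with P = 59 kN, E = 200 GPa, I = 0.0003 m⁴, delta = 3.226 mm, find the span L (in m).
Model: a simply supported beam with a point load P at midspan, so delta = (P·L^3) / (48·E·I).
Solve for L: L = ((48·delta·E·I) / P)^(1/3).
Convert to SI units:
  P = 59 kN = 59000 N
  E = 200 GPa = 2 × 10¹¹ Pa
  delta = 3.226 mm = 0.003226 m
Substitute:
  L = ((48 × 0.003226 × (2 × 10¹¹) × 0.0003) / 59000)^(1/3)
  L = 5.4 m
Final answer: L = 5.4 m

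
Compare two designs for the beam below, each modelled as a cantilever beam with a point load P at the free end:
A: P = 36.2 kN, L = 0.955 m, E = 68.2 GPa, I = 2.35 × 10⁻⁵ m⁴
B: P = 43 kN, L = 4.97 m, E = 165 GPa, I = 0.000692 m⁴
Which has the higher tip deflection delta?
Model: a cantilever beam with a point load P at the free end, so delta = (P·L^3) / (3·E·I) (SI units).
  A: delta = (36200 × 0.955^3) / (3 × (6.82 × 10¹⁰) × (2.35 × 10⁻⁵)) = 0.006558 m = 6.558 mm
  B: delta = (43000 × 4.97^3) / (3 × (1.65 × 10¹¹) × 0.000692) = 0.01541 m = 15.41 mm
15.41 mm > 6.558 mm, so B is larger.
Final answer: B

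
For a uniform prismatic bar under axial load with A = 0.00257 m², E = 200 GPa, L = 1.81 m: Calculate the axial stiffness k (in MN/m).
Model: a uniform prismatic bar under axial load, so k = (A·E) / L.
Convert to SI units:
  E = 200 GPa = 2 × 10¹¹ Pa
Substitute:
  k = (0.00257 × (2 × 10¹¹)) / 1.81
  k = 2.84 × 10⁸ N/m
Convert: k = 2.84 × 10⁸ N/m = 284 MN/m
Final answer: k = 284 MN/m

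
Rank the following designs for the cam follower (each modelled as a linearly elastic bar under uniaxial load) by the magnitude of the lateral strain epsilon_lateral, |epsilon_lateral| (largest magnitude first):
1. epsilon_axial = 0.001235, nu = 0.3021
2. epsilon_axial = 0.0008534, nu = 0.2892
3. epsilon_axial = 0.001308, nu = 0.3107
Model: a linearly elastic bar under uniaxial load, so epsilon_lateral = -nu·epsilon_axial (SI units).
  Case 1: epsilon_lateral = -(0.3021 × 0.001235) = -0.0003731
  Case 2: epsilon_lateral = -(0.2892 × 0.0008534) = -0.0002468
  Case 3: epsilon_lateral = -(0.3107 × 0.001308) = -0.0004064
Ordering by |epsilon_lateral|: 0.0004064 (case 3) > 0.0003731 (case 1) > 0.0002468 (case 2)
Final answer: 3, 1, 2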